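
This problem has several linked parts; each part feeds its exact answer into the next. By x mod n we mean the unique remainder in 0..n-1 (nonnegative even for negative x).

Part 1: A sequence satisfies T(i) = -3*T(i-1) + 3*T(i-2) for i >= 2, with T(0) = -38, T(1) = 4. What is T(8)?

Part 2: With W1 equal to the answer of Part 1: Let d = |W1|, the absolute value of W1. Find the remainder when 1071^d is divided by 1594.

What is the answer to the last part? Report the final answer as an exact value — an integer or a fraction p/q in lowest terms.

Part 1: T(2) = -3*(4) + 3*(-38) = -126; iterating: T(2)=-126, T(3)=390, T(4)=-1548, T(5)=5814, T(6)=-22086, T(7)=83700, T(8)=-317358; answer -317358
Part 2: W1 = -317358; d = 317358; squarings mod 1594: 1071^1=1071, 1071^2=955, 1071^4=257, 1071^8=695, 1071^16=43, 1071^32=255, 1071^64=1265, 1071^128=1443, 1071^256=485, 1071^512=907, 1071^1024=145, 1071^2048=303, 1071^4096=951, 1071^8192=603, 1071^16384=177, 1071^32768=1043, 1071^65536=741, 1071^131072=745, 1071^262144=313; 1071^317358 = 1071^2 * 1071^4 * 1071^8 * 1071^32 * 1071^128 * 1071^256 * 1071^512 * 1071^1024 * 1071^4096 * 1071^16384 * 1071^32768 * 1071^262144 = 21 (mod 1594); answer 21

21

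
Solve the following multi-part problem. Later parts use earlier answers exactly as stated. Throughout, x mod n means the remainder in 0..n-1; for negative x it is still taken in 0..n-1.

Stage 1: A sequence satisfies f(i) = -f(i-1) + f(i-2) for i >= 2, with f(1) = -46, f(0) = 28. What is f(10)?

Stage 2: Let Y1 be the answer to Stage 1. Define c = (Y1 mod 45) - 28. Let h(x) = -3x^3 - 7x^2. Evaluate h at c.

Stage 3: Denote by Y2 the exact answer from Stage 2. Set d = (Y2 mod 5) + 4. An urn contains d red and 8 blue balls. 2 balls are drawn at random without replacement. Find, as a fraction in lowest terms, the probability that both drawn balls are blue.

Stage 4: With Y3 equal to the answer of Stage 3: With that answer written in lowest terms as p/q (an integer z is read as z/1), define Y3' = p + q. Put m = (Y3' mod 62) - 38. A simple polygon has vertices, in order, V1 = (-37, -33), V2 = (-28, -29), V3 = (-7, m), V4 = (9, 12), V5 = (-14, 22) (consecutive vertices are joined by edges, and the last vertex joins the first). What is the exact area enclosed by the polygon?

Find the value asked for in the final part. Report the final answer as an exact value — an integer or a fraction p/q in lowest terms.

Stage 1: f(2) = -1*(-46) + 1*(28) = 74; iterating: f(2)=74, f(3)=-120, f(4)=194, f(5)=-314, f(6)=508, f(7)=-822, f(8)=1330, f(9)=-2152, f(10)=3482; answer 3482
Stage 2: Y1 = 3482; c = -11; -3*(-11)^3 - 7*(-11)^2 = (3993) + (-847) = 3146; answer 3146
Stage 3: Y2 = 3146; d = 5; total draws C(13,2) = 78; favorable C(8,2) = 28; P = 14/39; answer 14/39
Stage 4: Y3 = 14/39; threaded value p + q = 53; m = 15; cross terms: (-37*-29 - -28*-33)=149, (-28*15 - -7*-29)=-623, (-7*12 - 9*15)=-219, (9*22 - -14*12)=366, (-14*-33 - -37*22)=1276; twice the area = |949| = 949; area = 949/2; answer 949/2

949/2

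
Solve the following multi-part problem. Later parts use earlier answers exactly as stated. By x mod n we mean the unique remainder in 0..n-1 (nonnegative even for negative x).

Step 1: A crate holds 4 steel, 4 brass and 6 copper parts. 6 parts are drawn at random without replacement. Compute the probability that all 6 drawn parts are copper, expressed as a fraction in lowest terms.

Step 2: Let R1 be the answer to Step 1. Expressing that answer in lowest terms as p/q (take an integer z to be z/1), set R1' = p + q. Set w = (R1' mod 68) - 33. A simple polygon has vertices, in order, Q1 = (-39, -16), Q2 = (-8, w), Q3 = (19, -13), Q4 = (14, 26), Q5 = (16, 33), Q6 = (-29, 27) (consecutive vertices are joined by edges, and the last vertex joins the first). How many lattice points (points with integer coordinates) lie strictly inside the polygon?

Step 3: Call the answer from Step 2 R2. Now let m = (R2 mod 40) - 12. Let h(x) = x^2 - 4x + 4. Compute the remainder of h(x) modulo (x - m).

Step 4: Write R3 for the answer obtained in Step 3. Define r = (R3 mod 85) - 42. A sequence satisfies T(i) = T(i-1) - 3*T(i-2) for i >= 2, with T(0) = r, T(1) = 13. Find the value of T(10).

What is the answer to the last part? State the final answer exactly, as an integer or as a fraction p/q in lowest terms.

-929

Step 1: total draws C(14,6) = 3003; favorable C(6,6) = 1; P = 1/3003; answer 1/3003
Step 2: R1 = 1/3003; threaded value p + q = 3004; w = -21; cross terms: (-39*-21 - -8*-16)=691, (-8*-13 - 19*-21)=503, (19*26 - 14*-13)=676, (14*33 - 16*26)=46, (16*27 - -29*33)=1389, (-29*-16 - -39*27)=1517; twice the area = |4822| = 4822; area = 2411; boundary points = 1 + 1 + 1 + 1 + 3 + 1 = 8; strictly interior points = area - boundary/2 + 1 = 2408; answer 2408
Step 3: R2 = 2408; m = -4; remainder = value at the root: 1*(-4)^2 - 4*(-4)^1 + 4 = (16) + (16) + (4) = 36; answer 36
Step 4: R3 = 36; r = -6; T(2) = 1*(13) - 3*(-6) = 31; iterating: T(2)=31, T(3)=-8, T(4)=-101, T(5)=-77, T(6)=226, T(7)=457, T(8)=-221, T(9)=-1592, T(10)=-929; answer -929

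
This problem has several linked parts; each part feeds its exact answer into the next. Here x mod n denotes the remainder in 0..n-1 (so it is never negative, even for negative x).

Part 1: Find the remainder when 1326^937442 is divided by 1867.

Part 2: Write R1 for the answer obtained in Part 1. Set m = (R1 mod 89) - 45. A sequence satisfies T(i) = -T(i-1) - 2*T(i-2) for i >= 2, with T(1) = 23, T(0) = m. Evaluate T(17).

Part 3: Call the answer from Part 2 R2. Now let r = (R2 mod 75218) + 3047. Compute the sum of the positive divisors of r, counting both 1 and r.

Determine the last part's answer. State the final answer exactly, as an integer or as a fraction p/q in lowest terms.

Part 1: squarings mod 1867: 1326^1=1326, 1326^2=1429, 1326^4=1410, 1326^8=1612, 1326^16=1547, 1326^32=1582, 1326^64=944, 1326^128=577, 1326^256=603, 1326^512=1411, 1326^1024=699, 1326^2048=1314, 1326^4096=1488, 1326^8192=1749, 1326^16384=855, 1326^32768=1028, 1326^65536=62, 1326^131072=110, 1326^262144=898, 1326^524288=1727; 1326^937442 = 1326^2 * 1326^32 * 1326^64 * 1326^128 * 1326^256 * 1326^1024 * 1326^2048 * 1326^16384 * 1326^131072 * 1326^262144 * 1326^524288 = 1714 (mod 1867); answer 1714
Part 2: R1 = 1714; m = -22; T(2) = -1*(23) - 2*(-22) = 21; iterating: T(2)=21, T(3)=-67, T(4)=25, T(5)=109, T(6)=-159, T(7)=-59, T(8)=377, T(9)=-259, T(10)=-495, T(11)=1013, T(12)=-23, T(13)=-2003, T(14)=2049, T(15)=1957, T(16)=-6055, T(17)=2141; answer 2141
Part 3: R2 = 2141; r = 5188; 5188 = 2^2 * 1297; sigma = (1 + 2 + 4) * (1 + 1297) = 7 * 1298 = 9086; answer 9086

9086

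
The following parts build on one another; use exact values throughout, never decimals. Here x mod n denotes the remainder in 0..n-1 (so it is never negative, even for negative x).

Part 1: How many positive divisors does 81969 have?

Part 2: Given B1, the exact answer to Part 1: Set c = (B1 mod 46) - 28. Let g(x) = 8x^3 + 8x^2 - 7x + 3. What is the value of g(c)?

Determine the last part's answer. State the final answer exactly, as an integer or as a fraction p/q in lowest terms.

Part 1: 81969 = 3 * 89 * 307; number of divisors = (1+1) * (1+1) * (1+1) = 8; answer 8
Part 2: B1 = 8; c = -20; 8*(-20)^3 + 8*(-20)^2 - 7*(-20)^1 + 3 = (-64000) + (3200) + (140) + (3) = -60657; answer -60657

-60657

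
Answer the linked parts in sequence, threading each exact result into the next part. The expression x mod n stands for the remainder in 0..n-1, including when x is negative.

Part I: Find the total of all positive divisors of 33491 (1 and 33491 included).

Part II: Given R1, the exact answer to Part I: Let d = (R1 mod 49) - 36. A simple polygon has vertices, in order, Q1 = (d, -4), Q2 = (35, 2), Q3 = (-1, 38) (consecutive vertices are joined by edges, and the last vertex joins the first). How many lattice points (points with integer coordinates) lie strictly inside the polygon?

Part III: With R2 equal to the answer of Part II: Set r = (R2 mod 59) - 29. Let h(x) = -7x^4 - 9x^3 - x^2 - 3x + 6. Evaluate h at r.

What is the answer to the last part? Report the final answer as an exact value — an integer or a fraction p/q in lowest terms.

Part I: 33491 = 107 * 313; sigma = (1 + 107) * (1 + 313) = 108 * 314 = 33912; answer 33912
Part II: R1 = 33912; d = -32; cross terms: (-32*2 - 35*-4)=76, (35*38 - -1*2)=1332, (-1*-4 - -32*38)=1220; twice the area = |2628| = 2628; area = 1314; boundary points = 1 + 36 + 1 = 38; strictly interior points = area - boundary/2 + 1 = 1296; answer 1296
Part III: R2 = 1296; r = 28; -7*(28)^4 - 9*(28)^3 - 1*(28)^2 - 3*(28)^1 + 6 = (-4302592) + (-197568) + (-784) + (-84) + (6) = -4501022; answer -4501022

-4501022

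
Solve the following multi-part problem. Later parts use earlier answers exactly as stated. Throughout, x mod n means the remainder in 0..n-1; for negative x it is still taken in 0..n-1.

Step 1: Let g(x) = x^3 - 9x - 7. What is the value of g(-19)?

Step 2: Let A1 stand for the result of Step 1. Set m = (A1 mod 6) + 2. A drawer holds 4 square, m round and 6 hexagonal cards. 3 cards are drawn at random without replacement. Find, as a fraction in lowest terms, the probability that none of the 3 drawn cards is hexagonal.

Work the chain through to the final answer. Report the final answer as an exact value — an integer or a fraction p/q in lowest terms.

Step 1: 1*(-19)^3 - 9*(-19)^1 - 7 = (-6859) + (171) + (-7) = -6695; answer -6695
Step 2: A1 = -6695; m = 3; total draws C(13,3) = 286; favorable C(7,3) = 35; P = 35/286; answer 35/286

35/286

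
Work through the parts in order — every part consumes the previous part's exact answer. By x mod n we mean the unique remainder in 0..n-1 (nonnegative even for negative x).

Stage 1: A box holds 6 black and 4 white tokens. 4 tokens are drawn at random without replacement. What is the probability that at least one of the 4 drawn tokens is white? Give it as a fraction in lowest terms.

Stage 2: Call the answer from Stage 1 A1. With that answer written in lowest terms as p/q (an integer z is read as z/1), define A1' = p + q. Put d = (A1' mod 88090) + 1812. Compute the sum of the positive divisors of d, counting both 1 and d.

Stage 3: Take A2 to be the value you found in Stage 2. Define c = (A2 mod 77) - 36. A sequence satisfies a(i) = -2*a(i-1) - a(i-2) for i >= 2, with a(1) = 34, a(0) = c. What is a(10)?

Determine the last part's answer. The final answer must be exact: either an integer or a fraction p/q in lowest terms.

Stage 1: total draws C(10,4) = 210; complement C(6,4) = 15; favorable 210 - 15 = 195; P = 13/14; answer 13/14
Stage 2: A1 = 13/14; threaded value p + q = 27; d = 1839; 1839 = 3 * 613; sigma = (1 + 3) * (1 + 613) = 4 * 614 = 2456; answer 2456
Stage 3: A2 = 2456; c = 33; a(2) = -2*(34) - 1*(33) = -101; iterating: a(2)=-101, a(3)=168, a(4)=-235, a(5)=302, a(6)=-369, a(7)=436, a(8)=-503, a(9)=570, a(10)=-637; answer -637

-637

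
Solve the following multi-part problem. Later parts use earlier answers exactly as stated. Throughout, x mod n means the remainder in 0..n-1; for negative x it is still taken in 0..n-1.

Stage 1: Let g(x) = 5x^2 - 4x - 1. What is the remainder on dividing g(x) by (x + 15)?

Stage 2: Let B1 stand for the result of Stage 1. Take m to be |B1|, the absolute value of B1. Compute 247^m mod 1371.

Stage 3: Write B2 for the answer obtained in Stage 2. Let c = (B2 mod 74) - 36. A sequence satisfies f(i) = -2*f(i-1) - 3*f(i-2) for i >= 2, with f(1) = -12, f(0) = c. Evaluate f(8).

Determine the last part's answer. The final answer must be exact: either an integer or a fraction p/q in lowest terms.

-381

Stage 1: remainder = value at the root: 5*(-15)^2 - 4*(-15)^1 - 1 = (1125) + (60) + (-1) = 1184; answer 1184
Stage 2: B1 = 1184; m = 1184; squarings mod 1371: 247^1=247, 247^2=685, 247^4=343, 247^8=1114, 247^16=241, 247^32=499, 247^64=850, 247^128=1354, 247^256=289, 247^512=1261, 247^1024=1132; 247^1184 = 247^32 * 247^128 * 247^1024 = 1099 (mod 1371); answer 1099
Stage 3: B2 = 1099; c = 27; f(2) = -2*(-12) - 3*(27) = -57; iterating: f(2)=-57, f(3)=150, f(4)=-129, f(5)=-192, f(6)=771, f(7)=-966, f(8)=-381; answer -381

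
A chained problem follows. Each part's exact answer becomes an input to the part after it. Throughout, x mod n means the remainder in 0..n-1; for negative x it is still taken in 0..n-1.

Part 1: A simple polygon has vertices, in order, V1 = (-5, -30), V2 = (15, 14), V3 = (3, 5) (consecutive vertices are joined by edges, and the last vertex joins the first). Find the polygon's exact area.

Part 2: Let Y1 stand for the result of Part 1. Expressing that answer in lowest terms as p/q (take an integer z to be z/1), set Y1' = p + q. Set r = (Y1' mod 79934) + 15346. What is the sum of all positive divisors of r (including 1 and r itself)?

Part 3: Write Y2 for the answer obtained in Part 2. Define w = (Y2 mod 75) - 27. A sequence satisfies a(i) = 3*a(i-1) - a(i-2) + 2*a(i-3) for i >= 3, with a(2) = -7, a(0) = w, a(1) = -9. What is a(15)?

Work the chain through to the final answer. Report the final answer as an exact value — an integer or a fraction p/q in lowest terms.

Part 1: cross terms: (-5*14 - 15*-30)=380, (15*5 - 3*14)=33, (3*-30 - -5*5)=-65; twice the area = |348| = 348; area = 174; answer 174
Part 2: Y1 = 174; threaded value p + q = 175; r = 15521; 15521 = 11 * 17 * 83; sigma = (1 + 11) * (1 + 17) * (1 + 83) = 12 * 18 * 84 = 18144; answer 18144
Part 3: Y2 = 18144; w = 42; a(3) = 3*(-7) - 1*(-9) + 2*(42) = 72; iterating: a(3)=72, a(4)=205, a(5)=529, a(6)=1526, a(7)=4459, a(8)=12909, a(9)=37320, a(10)=107969, a(11)=312405, a(12)=903886, a(13)=2615191, a(14)=7566497, a(15)=21892072; answer 21892072

21892072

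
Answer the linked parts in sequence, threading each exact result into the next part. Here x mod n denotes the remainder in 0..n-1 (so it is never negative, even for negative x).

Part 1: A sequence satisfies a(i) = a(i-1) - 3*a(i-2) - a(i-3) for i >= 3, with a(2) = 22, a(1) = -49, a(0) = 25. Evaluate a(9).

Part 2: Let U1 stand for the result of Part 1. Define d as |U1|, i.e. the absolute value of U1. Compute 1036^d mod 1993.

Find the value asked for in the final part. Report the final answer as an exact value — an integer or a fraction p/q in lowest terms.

1422

Part 1: a(3) = 1*(22) - 3*(-49) - 1*(25) = 144; iterating: a(3)=144, a(4)=127, a(5)=-327, a(6)=-852, a(7)=2, a(8)=2885, a(9)=3731; answer 3731
Part 2: U1 = 3731; d = 3731; squarings mod 1993: 1036^1=1036, 1036^2=1062, 1036^4=1799, 1036^8=1762, 1036^16=1543, 1036^32=1207, 1036^64=1959, 1036^128=1156, 1036^256=1026, 1036^512=372, 1036^1024=867, 1036^2048=328; 1036^3731 = 1036^1 * 1036^2 * 1036^16 * 1036^128 * 1036^512 * 1036^1024 * 1036^2048 = 1422 (mod 1993); answer 1422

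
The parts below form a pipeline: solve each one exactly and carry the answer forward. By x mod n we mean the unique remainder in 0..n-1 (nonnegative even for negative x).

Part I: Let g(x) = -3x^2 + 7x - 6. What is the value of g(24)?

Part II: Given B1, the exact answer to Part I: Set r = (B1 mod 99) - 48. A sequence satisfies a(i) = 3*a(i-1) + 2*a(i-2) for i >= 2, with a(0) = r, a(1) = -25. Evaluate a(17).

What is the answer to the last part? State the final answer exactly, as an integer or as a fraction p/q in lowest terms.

Part I: -3*(24)^2 + 7*(24)^1 - 6 = (-1728) + (168) + (-6) = -1566; answer -1566
Part II: B1 = -1566; r = -30; a(2) = 3*(-25) + 2*(-30) = -135; iterating: a(2)=-135, a(3)=-455, a(4)=-1635, a(5)=-5815, a(6)=-20715, a(7)=-73775, a(8)=-262755, a(9)=-935815, a(10)=-3332955, a(11)=-11870495, a(12)=-42277395, a(13)=-150573175, a(14)=-536274315, a(15)=-1909969295, a(16)=-6802456515, a(17)=-24227308135; answer -24227308135

-24227308135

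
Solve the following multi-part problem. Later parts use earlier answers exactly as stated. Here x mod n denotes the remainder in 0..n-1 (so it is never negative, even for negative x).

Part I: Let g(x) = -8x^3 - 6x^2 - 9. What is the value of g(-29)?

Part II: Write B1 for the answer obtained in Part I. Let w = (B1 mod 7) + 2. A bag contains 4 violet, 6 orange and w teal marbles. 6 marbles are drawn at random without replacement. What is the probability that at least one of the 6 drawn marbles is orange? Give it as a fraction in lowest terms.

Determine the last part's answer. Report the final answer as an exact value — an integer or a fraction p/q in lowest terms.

Part I: -8*(-29)^3 - 6*(-29)^2 - 9 = (195112) + (-5046) + (-9) = 190057; answer 190057
Part II: B1 = 190057; w = 2; total draws C(12,6) = 924; complement C(6,6) = 1; favorable 924 - 1 = 923; P = 923/924; answer 923/924

923/924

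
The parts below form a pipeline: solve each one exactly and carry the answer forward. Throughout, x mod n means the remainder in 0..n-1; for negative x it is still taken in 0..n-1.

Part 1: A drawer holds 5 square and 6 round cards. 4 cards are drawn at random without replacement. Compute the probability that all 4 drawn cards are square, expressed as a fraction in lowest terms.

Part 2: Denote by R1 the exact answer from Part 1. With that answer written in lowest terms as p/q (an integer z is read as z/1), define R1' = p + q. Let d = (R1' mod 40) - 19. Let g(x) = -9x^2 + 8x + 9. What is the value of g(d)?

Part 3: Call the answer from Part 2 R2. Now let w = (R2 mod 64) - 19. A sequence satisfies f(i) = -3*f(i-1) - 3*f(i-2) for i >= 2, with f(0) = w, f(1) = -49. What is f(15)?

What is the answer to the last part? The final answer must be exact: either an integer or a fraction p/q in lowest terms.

Part 1: total draws C(11,4) = 330; favorable C(5,4) = 5; P = 1/66; answer 1/66
Part 2: R1 = 1/66; threaded value p + q = 67; d = 8; -9*(8)^2 + 8*(8)^1 + 9 = (-576) + (64) + (9) = -503; answer -503
Part 3: R2 = -503; w = -10; f(2) = -3*(-49) - 3*(-10) = 177; iterating: f(2)=177, f(3)=-384, f(4)=621, f(5)=-711, f(6)=270, f(7)=1323, f(8)=-4779, f(9)=10368, f(10)=-16767, f(11)=19197, f(12)=-7290, f(13)=-35721, f(14)=129033, f(15)=-279936; answer -279936

-279936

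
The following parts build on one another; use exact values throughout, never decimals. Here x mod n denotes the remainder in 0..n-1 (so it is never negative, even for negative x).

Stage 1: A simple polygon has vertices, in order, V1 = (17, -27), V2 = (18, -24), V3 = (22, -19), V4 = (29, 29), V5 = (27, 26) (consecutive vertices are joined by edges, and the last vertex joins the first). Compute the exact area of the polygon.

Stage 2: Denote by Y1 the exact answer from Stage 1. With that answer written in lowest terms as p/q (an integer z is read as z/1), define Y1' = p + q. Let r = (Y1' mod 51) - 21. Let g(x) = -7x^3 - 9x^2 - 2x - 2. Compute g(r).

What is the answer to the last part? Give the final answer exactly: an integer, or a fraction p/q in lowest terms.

Stage 1: cross terms: (17*-24 - 18*-27)=78, (18*-19 - 22*-24)=186, (22*29 - 29*-19)=1189, (29*26 - 27*29)=-29, (27*-27 - 17*26)=-1171; twice the area = |253| = 253; area = 253/2; answer 253/2
Stage 2: Y1 = 253/2; threaded value p + q = 255; r = -21; -7*(-21)^3 - 9*(-21)^2 - 2*(-21)^1 - 2 = (64827) + (-3969) + (42) + (-2) = 60898; answer 60898

60898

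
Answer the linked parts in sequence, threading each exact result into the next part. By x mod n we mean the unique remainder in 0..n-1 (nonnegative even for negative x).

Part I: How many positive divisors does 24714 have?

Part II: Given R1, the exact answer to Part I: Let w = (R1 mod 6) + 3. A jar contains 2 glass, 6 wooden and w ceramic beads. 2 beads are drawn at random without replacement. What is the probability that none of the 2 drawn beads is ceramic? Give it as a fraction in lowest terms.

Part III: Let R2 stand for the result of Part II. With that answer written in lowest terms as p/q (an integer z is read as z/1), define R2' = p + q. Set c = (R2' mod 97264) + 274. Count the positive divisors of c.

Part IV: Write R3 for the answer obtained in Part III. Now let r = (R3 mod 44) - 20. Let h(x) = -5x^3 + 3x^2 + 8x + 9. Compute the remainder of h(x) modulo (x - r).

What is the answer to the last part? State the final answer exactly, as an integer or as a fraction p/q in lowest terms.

8985

Part I: 24714 = 2 * 3^2 * 1373; number of divisors = (1+1) * (2+1) * (1+1) = 12; answer 12
Part II: R1 = 12; w = 3; total draws C(11,2) = 55; favorable C(8,2) = 28; P = 28/55; answer 28/55
Part III: R2 = 28/55; threaded value p + q = 83; c = 357; 357 = 3 * 7 * 17; number of divisors = (1+1) * (1+1) * (1+1) = 8; answer 8
Part IV: R3 = 8; r = -12; remainder = value at the root: -5*(-12)^3 + 3*(-12)^2 + 8*(-12)^1 + 9 = (8640) + (432) + (-96) + (9) = 8985; answer 8985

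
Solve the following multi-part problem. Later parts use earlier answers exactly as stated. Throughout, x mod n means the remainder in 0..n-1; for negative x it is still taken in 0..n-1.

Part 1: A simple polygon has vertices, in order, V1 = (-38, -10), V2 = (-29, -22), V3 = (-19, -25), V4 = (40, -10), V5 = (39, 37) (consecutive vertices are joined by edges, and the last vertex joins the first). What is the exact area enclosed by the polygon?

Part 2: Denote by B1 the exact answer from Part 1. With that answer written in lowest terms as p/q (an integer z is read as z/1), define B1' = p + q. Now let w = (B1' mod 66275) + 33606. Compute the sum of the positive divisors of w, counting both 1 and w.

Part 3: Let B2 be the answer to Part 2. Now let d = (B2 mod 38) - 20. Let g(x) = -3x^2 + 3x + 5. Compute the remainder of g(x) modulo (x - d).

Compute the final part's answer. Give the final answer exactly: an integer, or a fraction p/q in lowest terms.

-541

Part 1: cross terms: (-38*-22 - -29*-10)=546, (-29*-25 - -19*-22)=307, (-19*-10 - 40*-25)=1190, (40*37 - 39*-10)=1870, (39*-10 - -38*37)=1016; twice the area = |4929| = 4929; area = 4929/2; answer 4929/2
Part 2: B1 = 4929/2; threaded value p + q = 4931; w = 38537; 38537 = 89 * 433; sigma = (1 + 89) * (1 + 433) = 90 * 434 = 39060; answer 39060
Part 3: B2 = 39060; d = 14; remainder = value at the root: -3*(14)^2 + 3*(14)^1 + 5 = (-588) + (42) + (5) = -541; answer -541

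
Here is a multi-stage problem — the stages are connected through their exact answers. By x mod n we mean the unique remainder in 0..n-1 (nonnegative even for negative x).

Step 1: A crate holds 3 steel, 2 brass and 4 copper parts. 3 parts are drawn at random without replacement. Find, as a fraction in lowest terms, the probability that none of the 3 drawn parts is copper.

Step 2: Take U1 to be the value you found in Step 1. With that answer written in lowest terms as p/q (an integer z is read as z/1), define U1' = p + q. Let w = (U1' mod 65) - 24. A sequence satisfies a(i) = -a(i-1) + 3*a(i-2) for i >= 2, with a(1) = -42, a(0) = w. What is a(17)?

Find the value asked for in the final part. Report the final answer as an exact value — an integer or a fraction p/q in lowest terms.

Step 1: total draws C(9,3) = 84; favorable C(5,3) = 10; P = 5/42; answer 5/42
Step 2: U1 = 5/42; threaded value p + q = 47; w = 23; a(2) = -1*(-42) + 3*(23) = 111; iterating: a(2)=111, a(3)=-237, a(4)=570, a(5)=-1281, a(6)=2991, a(7)=-6834, a(8)=15807, a(9)=-36309, a(10)=83730, a(11)=-192657, a(12)=443847, a(13)=-1021818, a(14)=2353359, a(15)=-5418813, a(16)=12478890, a(17)=-28735329; answer -28735329

-28735329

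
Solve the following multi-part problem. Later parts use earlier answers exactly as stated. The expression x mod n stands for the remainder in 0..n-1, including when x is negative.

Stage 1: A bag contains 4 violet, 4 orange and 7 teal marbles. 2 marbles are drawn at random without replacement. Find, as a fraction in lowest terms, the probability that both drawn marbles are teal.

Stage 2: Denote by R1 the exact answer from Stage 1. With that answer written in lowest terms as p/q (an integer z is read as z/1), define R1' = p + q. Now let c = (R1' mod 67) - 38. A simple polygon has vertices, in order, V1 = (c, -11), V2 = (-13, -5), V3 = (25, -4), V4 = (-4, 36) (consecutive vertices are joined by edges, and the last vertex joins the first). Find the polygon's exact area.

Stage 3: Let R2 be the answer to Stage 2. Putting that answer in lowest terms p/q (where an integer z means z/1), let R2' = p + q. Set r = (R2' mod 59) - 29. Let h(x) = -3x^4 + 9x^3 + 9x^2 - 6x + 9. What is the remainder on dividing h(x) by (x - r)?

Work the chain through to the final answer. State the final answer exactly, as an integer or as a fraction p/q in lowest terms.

Stage 1: total draws C(15,2) = 105; favorable C(7,2) = 21; P = 1/5; answer 1/5
Stage 2: R1 = 1/5; threaded value p + q = 6; c = -32; cross terms: (-32*-5 - -13*-11)=17, (-13*-4 - 25*-5)=177, (25*36 - -4*-4)=884, (-4*-11 - -32*36)=1196; twice the area = |2274| = 2274; area = 1137; answer 1137
Stage 3: R2 = 1137; threaded value p + q = 1138; r = -12; remainder = value at the root: -3*(-12)^4 + 9*(-12)^3 + 9*(-12)^2 - 6*(-12)^1 + 9 = (-62208) + (-15552) + (1296) + (72) + (9) = -76383; answer -76383

-76383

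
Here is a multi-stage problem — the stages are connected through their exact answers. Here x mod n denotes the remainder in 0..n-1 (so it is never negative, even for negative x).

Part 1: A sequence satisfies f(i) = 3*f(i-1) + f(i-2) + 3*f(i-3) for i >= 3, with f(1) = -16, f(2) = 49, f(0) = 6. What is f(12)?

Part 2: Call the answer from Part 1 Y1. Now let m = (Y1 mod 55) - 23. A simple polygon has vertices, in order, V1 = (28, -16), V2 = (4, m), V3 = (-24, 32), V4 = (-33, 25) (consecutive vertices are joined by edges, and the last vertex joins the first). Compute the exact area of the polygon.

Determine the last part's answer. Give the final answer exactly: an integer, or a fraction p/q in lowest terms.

Part 1: f(3) = 3*(49) + 1*(-16) + 3*(6) = 149; iterating: f(3)=149, f(4)=448, f(5)=1640, f(6)=5815, f(7)=20429, f(8)=72022, f(9)=253940, f(10)=895129, f(11)=3155393, f(12)=11123128; answer 11123128
Part 2: Y1 = 11123128; m = 15; cross terms: (28*15 - 4*-16)=484, (4*32 - -24*15)=488, (-24*25 - -33*32)=456, (-33*-16 - 28*25)=-172; twice the area = |1256| = 1256; area = 628; answer 628

628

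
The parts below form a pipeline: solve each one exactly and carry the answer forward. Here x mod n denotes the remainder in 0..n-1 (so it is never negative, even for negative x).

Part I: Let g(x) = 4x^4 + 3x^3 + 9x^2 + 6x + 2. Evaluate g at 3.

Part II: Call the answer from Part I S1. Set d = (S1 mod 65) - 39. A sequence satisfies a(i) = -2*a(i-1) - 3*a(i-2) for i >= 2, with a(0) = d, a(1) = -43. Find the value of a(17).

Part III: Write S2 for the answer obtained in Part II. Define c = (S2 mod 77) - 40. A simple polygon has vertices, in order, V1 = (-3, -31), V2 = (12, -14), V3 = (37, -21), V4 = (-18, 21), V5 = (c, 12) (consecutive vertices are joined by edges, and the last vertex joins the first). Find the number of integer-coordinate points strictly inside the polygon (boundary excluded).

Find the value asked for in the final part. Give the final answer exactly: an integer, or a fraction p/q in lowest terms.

1358

Part I: 4*(3)^4 + 3*(3)^3 + 9*(3)^2 + 6*(3)^1 + 2 = (324) + (81) + (81) + (18) + (2) = 506; answer 506
Part II: S1 = 506; d = 12; a(2) = -2*(-43) - 3*(12) = 50; iterating: a(2)=50, a(3)=29, a(4)=-208, a(5)=329, a(6)=-34, a(7)=-919, a(8)=1940, a(9)=-1123, a(10)=-3574, a(11)=10517, a(12)=-10312, a(13)=-10927, a(14)=52790, a(15)=-72799, a(16)=-12772, a(17)=243941; answer 243941
Part III: S2 = 243941; c = -35; cross terms: (-3*-14 - 12*-31)=414, (12*-21 - 37*-14)=266, (37*21 - -18*-21)=399, (-18*12 - -35*21)=519, (-35*-31 - -3*12)=1121; twice the area = |2719| = 2719; area = 2719/2; boundary points = 1 + 1 + 1 + 1 + 1 = 5; strictly interior points = area - boundary/2 + 1 = 1358; answer 1358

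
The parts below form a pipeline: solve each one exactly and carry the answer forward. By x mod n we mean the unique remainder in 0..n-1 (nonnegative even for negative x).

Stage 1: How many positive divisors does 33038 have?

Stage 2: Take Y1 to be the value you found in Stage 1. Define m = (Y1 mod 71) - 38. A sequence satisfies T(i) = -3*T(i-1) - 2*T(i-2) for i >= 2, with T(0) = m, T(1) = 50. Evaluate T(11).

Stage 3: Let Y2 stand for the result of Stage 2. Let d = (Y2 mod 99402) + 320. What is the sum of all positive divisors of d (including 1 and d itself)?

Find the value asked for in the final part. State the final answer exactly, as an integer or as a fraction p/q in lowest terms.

Stage 1: 33038 = 2 * 16519; number of divisors = (1+1) * (1+1) = 4; answer 4
Stage 2: Y1 = 4; m = -34; T(2) = -3*(50) - 2*(-34) = -82; iterating: T(2)=-82, T(3)=146, T(4)=-274, T(5)=530, T(6)=-1042, T(7)=2066, T(8)=-4114, T(9)=8210, T(10)=-16402, T(11)=32786; answer 32786
Stage 3: Y2 = 32786; d = 33106; 33106 = 2 * 16553; sigma = (1 + 2) * (1 + 16553) = 3 * 16554 = 49662; answer 49662

49662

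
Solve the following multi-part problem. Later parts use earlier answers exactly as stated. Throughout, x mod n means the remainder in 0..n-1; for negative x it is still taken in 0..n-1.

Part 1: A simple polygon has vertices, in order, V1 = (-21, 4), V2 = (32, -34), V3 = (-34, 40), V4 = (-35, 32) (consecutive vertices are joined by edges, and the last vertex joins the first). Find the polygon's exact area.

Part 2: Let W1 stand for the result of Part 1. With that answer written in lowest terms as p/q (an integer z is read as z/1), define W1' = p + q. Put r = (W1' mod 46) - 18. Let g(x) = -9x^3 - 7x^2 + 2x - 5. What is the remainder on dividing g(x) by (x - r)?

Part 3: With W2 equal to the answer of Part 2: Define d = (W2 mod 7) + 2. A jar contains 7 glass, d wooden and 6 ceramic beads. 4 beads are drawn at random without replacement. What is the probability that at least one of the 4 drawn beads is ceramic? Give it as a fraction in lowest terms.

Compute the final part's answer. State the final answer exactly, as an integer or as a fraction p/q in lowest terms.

57/68

Part 1: cross terms: (-21*-34 - 32*4)=586, (32*40 - -34*-34)=124, (-34*32 - -35*40)=312, (-35*4 - -21*32)=532; twice the area = |1554| = 1554; area = 777; answer 777
Part 2: W1 = 777; threaded value p + q = 778; r = 24; remainder = value at the root: -9*(24)^3 - 7*(24)^2 + 2*(24)^1 - 5 = (-124416) + (-4032) + (48) + (-5) = -128405; answer -128405
Part 3: W2 = -128405; d = 5; total draws C(18,4) = 3060; complement C(12,4) = 495; favorable 3060 - 495 = 2565; P = 57/68; answer 57/68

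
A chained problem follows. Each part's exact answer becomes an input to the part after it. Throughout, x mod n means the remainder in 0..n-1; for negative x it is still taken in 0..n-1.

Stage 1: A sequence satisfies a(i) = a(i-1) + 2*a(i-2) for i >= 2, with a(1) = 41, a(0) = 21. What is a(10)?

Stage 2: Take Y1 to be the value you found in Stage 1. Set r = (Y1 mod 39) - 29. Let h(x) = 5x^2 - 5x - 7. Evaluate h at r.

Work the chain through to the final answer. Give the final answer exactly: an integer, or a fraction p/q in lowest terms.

Stage 1: a(2) = 1*(41) + 2*(21) = 83; iterating: a(2)=83, a(3)=165, a(4)=331, a(5)=661, a(6)=1323, a(7)=2645, a(8)=5291, a(9)=10581, a(10)=21163; answer 21163
Stage 2: Y1 = 21163; r = -4; 5*(-4)^2 - 5*(-4)^1 - 7 = (80) + (20) + (-7) = 93; answer 93

93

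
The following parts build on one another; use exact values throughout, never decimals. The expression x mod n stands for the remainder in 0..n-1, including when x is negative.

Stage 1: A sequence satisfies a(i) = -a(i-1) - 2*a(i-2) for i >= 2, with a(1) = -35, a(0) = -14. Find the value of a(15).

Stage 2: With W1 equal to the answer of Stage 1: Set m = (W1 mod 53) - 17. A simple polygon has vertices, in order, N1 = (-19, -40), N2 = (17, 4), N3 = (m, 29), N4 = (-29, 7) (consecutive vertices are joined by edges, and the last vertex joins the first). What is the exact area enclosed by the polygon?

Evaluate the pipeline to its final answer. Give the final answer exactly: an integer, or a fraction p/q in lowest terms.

3315/2

Stage 1: a(2) = -1*(-35) - 2*(-14) = 63; iterating: a(2)=63, a(3)=7, a(4)=-133, a(5)=119, a(6)=147, a(7)=-385, a(8)=91, a(9)=679, a(10)=-861, a(11)=-497, a(12)=2219, a(13)=-1225, a(14)=-3213, a(15)=5663; answer 5663
Stage 2: W1 = 5663; m = 28; cross terms: (-19*4 - 17*-40)=604, (17*29 - 28*4)=381, (28*7 - -29*29)=1037, (-29*-40 - -19*7)=1293; twice the area = |3315| = 3315; area = 3315/2; answer 3315/2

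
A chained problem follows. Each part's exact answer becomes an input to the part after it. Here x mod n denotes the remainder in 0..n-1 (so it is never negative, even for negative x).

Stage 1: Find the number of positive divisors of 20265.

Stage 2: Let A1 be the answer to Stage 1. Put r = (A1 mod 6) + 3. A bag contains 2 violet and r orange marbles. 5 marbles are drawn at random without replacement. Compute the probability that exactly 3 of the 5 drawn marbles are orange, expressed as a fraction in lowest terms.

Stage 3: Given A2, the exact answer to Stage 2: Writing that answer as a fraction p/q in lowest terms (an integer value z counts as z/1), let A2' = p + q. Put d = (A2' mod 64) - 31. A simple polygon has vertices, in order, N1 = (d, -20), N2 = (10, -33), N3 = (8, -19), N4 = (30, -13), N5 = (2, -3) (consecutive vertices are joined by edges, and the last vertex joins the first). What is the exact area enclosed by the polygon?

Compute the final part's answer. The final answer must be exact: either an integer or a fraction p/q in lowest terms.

438

Stage 1: 20265 = 3 * 5 * 7 * 193; number of divisors = (1+1) * (1+1) * (1+1) * (1+1) = 16; answer 16
Stage 2: A1 = 16; r = 7; total draws C(9,5) = 126; favorable C(7,3)*C(2,2) = 35; P = 5/18; answer 5/18
Stage 3: A2 = 5/18; threaded value p + q = 23; d = -8; cross terms: (-8*-33 - 10*-20)=464, (10*-19 - 8*-33)=74, (8*-13 - 30*-19)=466, (30*-3 - 2*-13)=-64, (2*-20 - -8*-3)=-64; twice the area = |876| = 876; area = 438; answer 438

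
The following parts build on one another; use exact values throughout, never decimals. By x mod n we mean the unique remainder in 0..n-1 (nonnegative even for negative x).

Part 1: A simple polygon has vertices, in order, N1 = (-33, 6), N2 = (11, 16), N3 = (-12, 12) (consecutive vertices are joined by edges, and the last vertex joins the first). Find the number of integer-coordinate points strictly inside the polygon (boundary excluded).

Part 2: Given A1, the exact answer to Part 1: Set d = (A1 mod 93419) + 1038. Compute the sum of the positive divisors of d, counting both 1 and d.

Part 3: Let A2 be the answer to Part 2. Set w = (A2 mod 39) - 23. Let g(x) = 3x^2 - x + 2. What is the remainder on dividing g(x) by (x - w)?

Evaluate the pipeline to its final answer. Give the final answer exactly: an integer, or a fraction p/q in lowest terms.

Part 1: cross terms: (-33*16 - 11*6)=-594, (11*12 - -12*16)=324, (-12*6 - -33*12)=324; twice the area = |54| = 54; area = 27; boundary points = 2 + 1 + 3 = 6; strictly interior points = area - boundary/2 + 1 = 25; answer 25
Part 2: A1 = 25; d = 1063; 1063 is prime, so its only divisors are 1 and 1063; sigma = 1 + 1063 = 1064; answer 1064
Part 3: A2 = 1064; w = -12; remainder = value at the root: 3*(-12)^2 - 1*(-12)^1 + 2 = (432) + (12) + (2) = 446; answer 446

446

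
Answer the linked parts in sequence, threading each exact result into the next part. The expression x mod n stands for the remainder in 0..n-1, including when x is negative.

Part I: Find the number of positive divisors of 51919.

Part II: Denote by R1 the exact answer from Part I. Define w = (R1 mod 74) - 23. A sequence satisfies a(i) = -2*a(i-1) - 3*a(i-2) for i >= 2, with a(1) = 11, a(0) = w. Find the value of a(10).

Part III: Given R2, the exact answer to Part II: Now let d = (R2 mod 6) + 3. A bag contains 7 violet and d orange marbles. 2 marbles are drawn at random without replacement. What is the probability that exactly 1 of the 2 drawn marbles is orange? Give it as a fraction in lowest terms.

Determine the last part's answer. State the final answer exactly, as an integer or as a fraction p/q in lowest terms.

8/15

Part I: 51919 = 7 * 7417; number of divisors = (1+1) * (1+1) = 4; answer 4
Part II: R1 = 4; w = -19; a(2) = -2*(11) - 3*(-19) = 35; iterating: a(2)=35, a(3)=-103, a(4)=101, a(5)=107, a(6)=-517, a(7)=713, a(8)=125, a(9)=-2389, a(10)=4403; answer 4403
Part III: R2 = 4403; d = 8; total draws C(15,2) = 105; favorable C(8,1)*C(7,1) = 56; P = 8/15; answer 8/15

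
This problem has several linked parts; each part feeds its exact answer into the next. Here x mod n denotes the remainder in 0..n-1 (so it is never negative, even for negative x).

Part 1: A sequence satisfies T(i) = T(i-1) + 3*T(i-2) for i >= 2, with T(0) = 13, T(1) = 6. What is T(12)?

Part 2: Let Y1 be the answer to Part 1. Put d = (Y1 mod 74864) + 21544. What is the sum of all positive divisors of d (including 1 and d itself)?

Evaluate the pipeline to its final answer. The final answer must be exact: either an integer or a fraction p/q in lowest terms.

100896

Part 1: T(2) = 1*(6) + 3*(13) = 45; iterating: T(2)=45, T(3)=63, T(4)=198, T(5)=387, T(6)=981, T(7)=2142, T(8)=5085, T(9)=11511, T(10)=26766, T(11)=61299, T(12)=141597; answer 141597
Part 2: Y1 = 141597; d = 88277; 88277 = 7 * 12611; sigma = (1 + 7) * (1 + 12611) = 8 * 12612 = 100896; answer 100896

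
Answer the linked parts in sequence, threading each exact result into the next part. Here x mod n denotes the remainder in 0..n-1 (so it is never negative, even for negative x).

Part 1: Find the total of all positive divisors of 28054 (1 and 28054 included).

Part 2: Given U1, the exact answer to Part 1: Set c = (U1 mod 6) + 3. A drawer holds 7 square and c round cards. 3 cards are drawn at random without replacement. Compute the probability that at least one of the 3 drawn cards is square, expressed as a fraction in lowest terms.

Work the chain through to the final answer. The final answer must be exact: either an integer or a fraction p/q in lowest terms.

119/120

Part 1: 28054 = 2 * 13^2 * 83; sigma = (1 + 2) * (1 + 13 + 169) * (1 + 83) = 3 * 183 * 84 = 46116; answer 46116
Part 2: U1 = 46116; c = 3; total draws C(10,3) = 120; complement C(3,3) = 1; favorable 120 - 1 = 119; P = 119/120; answer 119/120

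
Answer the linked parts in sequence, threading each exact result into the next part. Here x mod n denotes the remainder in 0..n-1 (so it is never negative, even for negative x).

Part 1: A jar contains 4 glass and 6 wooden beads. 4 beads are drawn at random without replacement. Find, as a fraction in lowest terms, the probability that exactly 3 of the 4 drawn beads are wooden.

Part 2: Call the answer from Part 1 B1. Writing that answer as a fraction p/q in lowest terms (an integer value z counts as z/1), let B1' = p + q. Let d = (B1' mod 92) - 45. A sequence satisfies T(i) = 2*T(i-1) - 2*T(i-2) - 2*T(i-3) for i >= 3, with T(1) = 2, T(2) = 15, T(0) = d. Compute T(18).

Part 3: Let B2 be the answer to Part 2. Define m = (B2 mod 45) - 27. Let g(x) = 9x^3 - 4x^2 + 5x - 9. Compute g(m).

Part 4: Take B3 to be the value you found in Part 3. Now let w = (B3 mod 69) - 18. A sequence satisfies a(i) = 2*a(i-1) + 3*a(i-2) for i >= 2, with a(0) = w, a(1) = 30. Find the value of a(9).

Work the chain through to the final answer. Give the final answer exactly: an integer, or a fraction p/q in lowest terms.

Part 1: total draws C(10,4) = 210; favorable C(6,3)*C(4,1) = 80; P = 8/21; answer 8/21
Part 2: B1 = 8/21; threaded value p + q = 29; d = -16; T(3) = 2*(15) - 2*(2) - 2*(-16) = 58; iterating: T(3)=58, T(4)=82, T(5)=18, T(6)=-244, T(7)=-688, T(8)=-924, T(9)=16, T(10)=3256, T(11)=8328, T(12)=10112, T(13)=-2944, T(14)=-42768, T(15)=-99872, T(16)=-108320, T(17)=68640, T(18)=553664; answer 553664
Part 3: B2 = 553664; m = 2; 9*(2)^3 - 4*(2)^2 + 5*(2)^1 - 9 = (72) + (-16) + (10) + (-9) = 57; answer 57
Part 4: B3 = 57; w = 39; a(2) = 2*(30) + 3*(39) = 177; iterating: a(2)=177, a(3)=444, a(4)=1419, a(5)=4170, a(6)=12597, a(7)=37704, a(8)=113199, a(9)=339510; answer 339510

339510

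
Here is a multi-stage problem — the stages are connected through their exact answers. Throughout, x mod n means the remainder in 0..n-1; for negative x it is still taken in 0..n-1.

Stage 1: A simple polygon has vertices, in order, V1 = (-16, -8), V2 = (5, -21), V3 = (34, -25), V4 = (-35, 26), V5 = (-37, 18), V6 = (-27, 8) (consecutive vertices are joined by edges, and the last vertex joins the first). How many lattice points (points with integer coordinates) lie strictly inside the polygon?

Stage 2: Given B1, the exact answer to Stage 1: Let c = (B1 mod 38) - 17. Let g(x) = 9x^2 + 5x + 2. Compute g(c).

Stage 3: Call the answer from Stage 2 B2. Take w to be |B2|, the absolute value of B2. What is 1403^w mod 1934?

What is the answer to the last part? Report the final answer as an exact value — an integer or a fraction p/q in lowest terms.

Stage 1: cross terms: (-16*-21 - 5*-8)=376, (5*-25 - 34*-21)=589, (34*26 - -35*-25)=9, (-35*18 - -37*26)=332, (-37*8 - -27*18)=190, (-27*-8 - -16*8)=344; twice the area = |1840| = 1840; area = 920; boundary points = 1 + 1 + 3 + 2 + 10 + 1 = 18; strictly interior points = area - boundary/2 + 1 = 912; answer 912
Stage 2: B1 = 912; c = -17; 9*(-17)^2 + 5*(-17)^1 + 2 = (2601) + (-85) + (2) = 2518; answer 2518
Stage 3: B2 = 2518; w = 2518; squarings mod 1934: 1403^1=1403, 1403^2=1531, 1403^4=1887, 1403^8=275, 1403^16=199, 1403^32=921, 1403^64=1149, 1403^128=1213, 1403^256=1529, 1403^512=1569, 1403^1024=1713, 1403^2048=491; 1403^2518 = 1403^2 * 1403^4 * 1403^16 * 1403^64 * 1403^128 * 1403^256 * 1403^2048 = 135 (mod 1934); answer 135

135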